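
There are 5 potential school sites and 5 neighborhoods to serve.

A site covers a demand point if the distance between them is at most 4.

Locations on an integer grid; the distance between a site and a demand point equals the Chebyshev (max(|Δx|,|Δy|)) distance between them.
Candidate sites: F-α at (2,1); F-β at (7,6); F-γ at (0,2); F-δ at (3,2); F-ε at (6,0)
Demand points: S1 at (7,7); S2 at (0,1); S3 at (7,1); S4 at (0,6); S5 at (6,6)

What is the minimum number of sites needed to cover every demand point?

Coverage sets (demand points within 4 of each site):
  F-α: {S2}
  F-β: {S1, S5}
  F-γ: {S2, S4}
  F-δ: {S2, S3, S4, S5}
  F-ε: {S3}
No single site covers all 5 demand points.
But {F-β, F-δ} covers everything, so the minimum is 2.

2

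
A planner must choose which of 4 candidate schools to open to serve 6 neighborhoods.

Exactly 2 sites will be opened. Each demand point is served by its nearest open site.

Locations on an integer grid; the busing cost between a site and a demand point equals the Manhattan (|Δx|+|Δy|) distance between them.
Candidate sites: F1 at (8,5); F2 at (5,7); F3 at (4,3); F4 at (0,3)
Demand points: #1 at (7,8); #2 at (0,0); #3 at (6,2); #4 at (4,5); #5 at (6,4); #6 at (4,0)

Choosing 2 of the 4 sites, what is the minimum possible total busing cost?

Open {F2, F3}.
  #1→F2 3, #2→F3 7, #3→F3 3, #4→F3 2, #5→F3 3, #6→F3 3  ⇒ total 21.
Compare {F1, F3}: total 22.
Compare {F3, F4}: total 22.
No size-2 selection does better; minimum is 21.

21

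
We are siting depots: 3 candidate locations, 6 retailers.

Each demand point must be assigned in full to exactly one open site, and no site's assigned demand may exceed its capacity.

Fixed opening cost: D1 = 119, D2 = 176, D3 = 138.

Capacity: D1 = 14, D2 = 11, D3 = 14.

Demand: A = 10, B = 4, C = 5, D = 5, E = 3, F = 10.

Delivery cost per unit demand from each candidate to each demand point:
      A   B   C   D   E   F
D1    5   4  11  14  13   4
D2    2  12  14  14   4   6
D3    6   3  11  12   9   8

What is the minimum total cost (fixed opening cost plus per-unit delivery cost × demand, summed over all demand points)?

Open {D1, D2, D3}; cheapest assignment that respects the capacities:
  D1 (cap 14, load 14): B, F — cost 4×4 + 10×4 = 56
  D2 (cap 11, load 10): A — cost 10×2 = 20
  D3 (cap 14, load 13): C, D, E — cost 5×11 + 5×12 + 3×9 = 142
  Shipping 218, fixed 433 → total 651.
  Any other capacity-feasible assignment to {D1, D2, D3} ships for at least 218.
Total demand is 37 and no other set of sites has combined capacity ≥ 37, so {D1, D2, D3} is the only feasible choice of open sites. Minimum: 651.

651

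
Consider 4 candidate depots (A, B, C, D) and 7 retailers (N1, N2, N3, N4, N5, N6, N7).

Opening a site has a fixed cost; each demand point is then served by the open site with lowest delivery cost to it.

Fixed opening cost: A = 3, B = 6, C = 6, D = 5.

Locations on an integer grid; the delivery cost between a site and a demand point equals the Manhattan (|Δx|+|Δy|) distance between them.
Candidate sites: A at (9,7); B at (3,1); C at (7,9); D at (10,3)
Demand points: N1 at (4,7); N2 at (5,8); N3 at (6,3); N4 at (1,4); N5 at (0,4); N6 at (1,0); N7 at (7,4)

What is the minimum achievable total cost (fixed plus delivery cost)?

Open {A, B}: assign each demand point to its cheapest open site.
  N1→A 5, N2→A 5, N3→B 5, N4→B 5, N5→B 6, N6→B 3, N7→A 5
  delivery cost 34, fixed 9 → total 43.
Compare {B, C}: delivery cost 32 + fixed 12 = 44.
Compare {A, B, D}: delivery cost 32 + fixed 14 = 46.
Compare {A, B, C}: delivery cost 32 + fixed 15 = 47.
All other subsets cost ≥ 44. Minimum total cost: 43.

43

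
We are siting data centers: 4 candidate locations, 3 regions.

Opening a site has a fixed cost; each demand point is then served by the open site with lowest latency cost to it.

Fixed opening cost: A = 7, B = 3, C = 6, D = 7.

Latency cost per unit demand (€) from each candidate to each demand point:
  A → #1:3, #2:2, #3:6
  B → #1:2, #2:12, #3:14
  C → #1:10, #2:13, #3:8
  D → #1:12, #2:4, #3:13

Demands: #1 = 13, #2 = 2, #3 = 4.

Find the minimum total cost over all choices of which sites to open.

64

Open {A, B}: assign each demand point to its cheapest open site.
  #1→B 13×2=26, #2→A 2×2=4, #3→A 4×6=24
  latency cost 54, fixed 10 → total 64.
Compare {A, B, C}: latency cost 54 + fixed 16 = 70.
Compare {A, B, D}: latency cost 54 + fixed 17 = 71.
Compare {A}: latency cost 67 + fixed 7 = 74.
All other subsets cost ≥ 70. Minimum total cost: 64.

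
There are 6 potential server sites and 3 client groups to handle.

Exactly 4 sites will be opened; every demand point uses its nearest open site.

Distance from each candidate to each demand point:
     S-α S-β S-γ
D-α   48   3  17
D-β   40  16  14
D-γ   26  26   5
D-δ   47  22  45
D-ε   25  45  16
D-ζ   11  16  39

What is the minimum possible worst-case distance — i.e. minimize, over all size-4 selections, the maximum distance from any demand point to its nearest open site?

11

Open {D-α, D-β, D-γ, D-ζ}.
  Farthest demand point is S-α at distance 11 (to D-ζ); all others are ≤ 11.
With {D-α, D-γ, D-δ, D-ζ} the worst case is 11.
With {D-α, D-γ, D-ε, D-ζ} the worst case is 11.
No size-4 selection achieves below 11.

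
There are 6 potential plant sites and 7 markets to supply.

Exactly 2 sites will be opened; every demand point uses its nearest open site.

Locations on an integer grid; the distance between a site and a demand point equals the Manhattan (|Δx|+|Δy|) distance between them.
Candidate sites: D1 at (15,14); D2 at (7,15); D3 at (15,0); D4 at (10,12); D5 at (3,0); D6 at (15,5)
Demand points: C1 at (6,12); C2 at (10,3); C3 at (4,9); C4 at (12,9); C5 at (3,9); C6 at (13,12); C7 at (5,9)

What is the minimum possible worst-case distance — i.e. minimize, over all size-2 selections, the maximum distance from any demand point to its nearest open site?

9

Open {D4, D5}.
  Farthest demand point is C2 at distance 9 (to D4); all others are ≤ 9.
With {D1, D4} the worst case is 10.
With {D2, D4} the worst case is 10.
No size-2 selection achieves below 9.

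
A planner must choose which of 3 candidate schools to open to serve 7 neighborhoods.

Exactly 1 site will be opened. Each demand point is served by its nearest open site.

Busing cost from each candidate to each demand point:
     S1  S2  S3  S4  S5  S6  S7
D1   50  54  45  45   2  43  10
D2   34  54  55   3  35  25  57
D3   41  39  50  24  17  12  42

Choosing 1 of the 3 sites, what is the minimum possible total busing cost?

225

Open {D3}.
  S1→D3 41, S2→D3 39, S3→D3 50, S4→D3 24, S5→D3 17, S6→D3 12, S7→D3 42  ⇒ total 225.
Compare {D1}: total 249.
Compare {D2}: total 263.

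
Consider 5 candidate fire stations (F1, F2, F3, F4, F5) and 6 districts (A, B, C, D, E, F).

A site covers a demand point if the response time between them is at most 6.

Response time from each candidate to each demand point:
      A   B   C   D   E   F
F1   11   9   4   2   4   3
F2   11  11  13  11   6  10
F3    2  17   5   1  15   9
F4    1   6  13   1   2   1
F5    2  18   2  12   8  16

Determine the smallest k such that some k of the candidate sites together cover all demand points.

2

Coverage sets (demand points within 6 of each site):
  F1: {C, D, E, F}
  F2: {E}
  F3: {A, C, D}
  F4: {A, B, D, E, F}
  F5: {A, C}
No single site covers all 6 demand points.
But {F1, F4} covers everything, so the minimum is 2.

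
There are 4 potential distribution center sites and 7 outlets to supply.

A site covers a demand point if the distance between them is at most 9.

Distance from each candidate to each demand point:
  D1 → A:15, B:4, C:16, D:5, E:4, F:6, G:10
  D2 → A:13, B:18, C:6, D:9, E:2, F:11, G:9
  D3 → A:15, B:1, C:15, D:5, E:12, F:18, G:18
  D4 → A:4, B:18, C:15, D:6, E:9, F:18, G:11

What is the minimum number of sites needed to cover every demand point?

Coverage sets (demand points within 9 of each site):
  D1: {B, D, E, F}
  D2: {C, D, E, G}
  D3: {B, D}
  D4: {A, D, E}
No 2 sites suffice: every size-2 union leaves at least one demand point uncovered.
But {D1, D2, D4} covers everything, so the minimum is 3.

3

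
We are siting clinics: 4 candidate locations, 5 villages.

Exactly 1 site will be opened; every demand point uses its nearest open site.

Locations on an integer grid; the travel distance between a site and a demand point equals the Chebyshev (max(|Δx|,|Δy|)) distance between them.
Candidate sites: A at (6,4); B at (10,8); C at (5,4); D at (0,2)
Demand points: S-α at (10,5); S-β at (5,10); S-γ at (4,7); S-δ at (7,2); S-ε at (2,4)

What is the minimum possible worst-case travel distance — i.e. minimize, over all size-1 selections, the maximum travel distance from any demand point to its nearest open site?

Open {A}.
  Farthest demand point is S-β at travel distance 6 (to A); all others are ≤ 6.
With {C} the worst case is 6.
With {B} the worst case is 8.
No size-1 selection achieves below 6.

6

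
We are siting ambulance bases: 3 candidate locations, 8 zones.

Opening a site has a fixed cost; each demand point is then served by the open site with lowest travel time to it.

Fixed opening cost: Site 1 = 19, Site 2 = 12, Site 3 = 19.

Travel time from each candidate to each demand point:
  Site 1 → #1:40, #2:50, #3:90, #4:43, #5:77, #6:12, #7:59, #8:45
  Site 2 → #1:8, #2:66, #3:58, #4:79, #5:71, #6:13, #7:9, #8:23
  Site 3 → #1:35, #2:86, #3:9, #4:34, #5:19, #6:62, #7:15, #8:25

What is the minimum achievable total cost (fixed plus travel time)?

212

Open {Site 2, Site 3}: assign each demand point to its cheapest open site.
  #1→Site 2 8, #2→Site 2 66, #3→Site 3 9, #4→Site 3 34, #5→Site 3 19, #6→Site 2 13, #7→Site 2 9, #8→Site 2 23
  travel time 181, fixed 31 → total 212.
Compare {Site 1, Site 2, Site 3}: travel time 164 + fixed 50 = 214.
Compare {Site 1, Site 3}: travel time 199 + fixed 38 = 237.
Compare {Site 3}: travel time 285 + fixed 19 = 304.
All other subsets cost ≥ 214. Minimum total cost: 212.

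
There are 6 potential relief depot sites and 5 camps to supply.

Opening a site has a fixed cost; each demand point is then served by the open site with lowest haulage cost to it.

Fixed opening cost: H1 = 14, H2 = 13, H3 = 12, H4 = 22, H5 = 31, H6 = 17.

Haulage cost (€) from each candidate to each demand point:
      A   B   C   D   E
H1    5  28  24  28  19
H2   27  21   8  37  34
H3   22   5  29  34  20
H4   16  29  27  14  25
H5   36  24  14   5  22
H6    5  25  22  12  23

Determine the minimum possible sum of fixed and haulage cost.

Open {H2, H3, H6}: assign each demand point to its cheapest open site.
  A→H6 5, B→H3 5, C→H2 8, D→H6 12, E→H3 20
  haulage cost 50, fixed 42 → total 92.
Compare {H3, H6}: haulage cost 64 + fixed 29 = 93.
Compare {H2, H6}: haulage cost 69 + fixed 30 = 99.
Compare {H6}: haulage cost 87 + fixed 17 = 104.
All other subsets cost ≥ 93. Minimum total cost: 92.

92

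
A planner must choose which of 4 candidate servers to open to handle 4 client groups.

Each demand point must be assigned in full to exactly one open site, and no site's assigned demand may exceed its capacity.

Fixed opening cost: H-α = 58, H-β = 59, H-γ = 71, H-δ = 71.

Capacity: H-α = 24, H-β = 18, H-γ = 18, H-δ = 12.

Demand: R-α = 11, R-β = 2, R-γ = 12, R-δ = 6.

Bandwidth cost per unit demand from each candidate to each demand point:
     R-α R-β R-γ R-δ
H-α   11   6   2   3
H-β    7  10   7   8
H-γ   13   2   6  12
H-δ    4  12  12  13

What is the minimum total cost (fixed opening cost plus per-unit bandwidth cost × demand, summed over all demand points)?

Open {H-α, H-δ}; cheapest assignment that respects the capacities:
  H-α (cap 24, load 20): R-β, R-γ, R-δ — cost 2×6 + 12×2 + 6×3 = 54
  H-δ (cap 12, load 11): R-α — cost 11×4 = 44
  Shipping 98, fixed 129 → total 227.
  Any other capacity-feasible assignment to {H-α, H-δ} ships for at least 98.
Compare {H-α, H-β}: its best feasible assignment gives total 248.
Compare {H-α, H-β, H-δ}: its best feasible assignment gives total 286.
Every other set of open sites that can feasibly serve all demand totals ≥ 248 even under its best assignment. Minimum: 227.

227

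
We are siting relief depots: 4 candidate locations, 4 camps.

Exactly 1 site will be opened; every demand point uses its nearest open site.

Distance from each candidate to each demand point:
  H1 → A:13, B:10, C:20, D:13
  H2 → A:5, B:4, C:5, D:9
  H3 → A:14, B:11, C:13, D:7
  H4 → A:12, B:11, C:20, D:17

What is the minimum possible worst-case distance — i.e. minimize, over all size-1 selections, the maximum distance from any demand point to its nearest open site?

9

Open {H2}.
  Farthest demand point is D at distance 9 (to H2); all others are ≤ 9.
With {H3} the worst case is 14.
With {H1} the worst case is 20.
No size-1 selection achieves below 9.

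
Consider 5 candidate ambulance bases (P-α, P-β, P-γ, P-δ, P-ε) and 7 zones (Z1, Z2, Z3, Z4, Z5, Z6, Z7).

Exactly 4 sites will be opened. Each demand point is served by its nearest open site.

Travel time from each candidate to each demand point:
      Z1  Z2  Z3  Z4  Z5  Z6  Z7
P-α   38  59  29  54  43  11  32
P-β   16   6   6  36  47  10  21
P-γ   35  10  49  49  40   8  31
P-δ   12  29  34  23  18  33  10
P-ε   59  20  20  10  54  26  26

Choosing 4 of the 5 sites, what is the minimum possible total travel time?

Open {P-β, P-γ, P-δ, P-ε}.
  Z1→P-δ 12, Z2→P-β 6, Z3→P-β 6, Z4→P-ε 10, Z5→P-δ 18, Z6→P-γ 8, Z7→P-δ 10  ⇒ total 70.
Compare {P-α, P-β, P-δ, P-ε}: total 72.
Compare {P-α, P-β, P-γ, P-δ}: total 83.
No size-4 selection does better; minimum is 70.

70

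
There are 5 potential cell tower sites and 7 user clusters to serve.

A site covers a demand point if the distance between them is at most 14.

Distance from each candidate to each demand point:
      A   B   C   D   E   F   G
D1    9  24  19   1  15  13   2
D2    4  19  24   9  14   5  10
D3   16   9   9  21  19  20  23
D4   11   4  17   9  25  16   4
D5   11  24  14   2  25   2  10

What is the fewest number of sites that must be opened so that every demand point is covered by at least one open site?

Coverage sets (demand points within 14 of each site):
  D1: {A, D, F, G}
  D2: {A, D, E, F, G}
  D3: {B, C}
  D4: {A, B, D, G}
  D5: {A, C, D, F, G}
No single site covers all 7 demand points.
But {D2, D3} covers everything, so the minimum is 2.

2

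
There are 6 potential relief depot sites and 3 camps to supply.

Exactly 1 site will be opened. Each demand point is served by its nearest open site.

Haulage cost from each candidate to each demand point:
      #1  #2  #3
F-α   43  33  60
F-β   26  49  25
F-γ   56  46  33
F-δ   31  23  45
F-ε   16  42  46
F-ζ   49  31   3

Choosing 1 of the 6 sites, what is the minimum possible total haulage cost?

83

Open {F-ζ}.
  #1→F-ζ 49, #2→F-ζ 31, #3→F-ζ 3  ⇒ total 83.
Compare {F-δ}: total 99.
Compare {F-β}: total 100.
No size-1 selection does better; minimum is 83.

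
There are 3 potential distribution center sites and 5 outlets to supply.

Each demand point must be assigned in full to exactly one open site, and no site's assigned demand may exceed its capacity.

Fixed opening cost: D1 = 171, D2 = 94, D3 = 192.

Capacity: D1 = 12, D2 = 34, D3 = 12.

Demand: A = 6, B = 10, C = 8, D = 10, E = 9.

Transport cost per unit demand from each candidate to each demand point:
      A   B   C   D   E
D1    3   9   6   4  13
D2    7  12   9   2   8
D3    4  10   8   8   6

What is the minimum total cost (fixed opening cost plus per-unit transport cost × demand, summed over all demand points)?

Open {D1, D2}; cheapest assignment that respects the capacities:
  D1 (cap 12, load 10): B — cost 10×9 = 90
  D2 (cap 34, load 33): A, C, D, E — cost 6×7 + 8×9 + 10×2 + 9×8 = 206
  Shipping 296, fixed 265 → total 561.
  Any other capacity-feasible assignment to {D1, D2} ships for at least 296.
Compare {D2, D3}: its best feasible assignment gives total 592.
Compare {D1, D2, D3}: its best feasible assignment gives total 735.
Every other set of open sites that can feasibly serve all demand totals ≥ 592 even under its best assignment. Minimum: 561.

561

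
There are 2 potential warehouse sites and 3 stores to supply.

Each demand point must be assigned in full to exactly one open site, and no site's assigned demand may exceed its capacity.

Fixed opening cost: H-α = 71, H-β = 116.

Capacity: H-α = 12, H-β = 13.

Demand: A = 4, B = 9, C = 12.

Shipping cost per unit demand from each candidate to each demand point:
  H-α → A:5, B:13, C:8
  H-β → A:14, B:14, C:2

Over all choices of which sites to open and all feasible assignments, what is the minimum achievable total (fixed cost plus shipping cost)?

465

Open {H-α, H-β}; cheapest assignment that respects the capacities:
  H-α (cap 12, load 12): C — cost 12×8 = 96
  H-β (cap 13, load 13): A, B — cost 4×14 + 9×14 = 182
  Shipping 278, fixed 187 → total 465.
  Any other capacity-feasible assignment to {H-α, H-β} ships for at least 278.
Total demand is 25 and no other set of sites has combined capacity ≥ 25, so {H-α, H-β} is the only feasible choice of open sites. Minimum: 465.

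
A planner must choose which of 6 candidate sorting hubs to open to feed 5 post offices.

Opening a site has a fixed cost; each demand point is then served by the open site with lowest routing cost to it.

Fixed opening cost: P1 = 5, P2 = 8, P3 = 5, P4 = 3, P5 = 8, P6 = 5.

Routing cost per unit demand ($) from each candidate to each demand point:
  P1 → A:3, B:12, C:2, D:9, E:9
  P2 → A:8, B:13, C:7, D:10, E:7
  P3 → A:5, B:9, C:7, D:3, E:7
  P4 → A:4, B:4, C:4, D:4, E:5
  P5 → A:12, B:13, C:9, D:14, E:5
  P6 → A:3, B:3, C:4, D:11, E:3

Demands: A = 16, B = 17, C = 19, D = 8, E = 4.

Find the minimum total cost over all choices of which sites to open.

188

Open {P1, P3, P6}: assign each demand point to its cheapest open site.
  A→P1 16×3=48, B→P6 17×3=51, C→P1 19×2=38, D→P3 8×3=24, E→P6 4×3=12
  routing cost 173, fixed 15 → total 188.
Compare {P1, P3, P4, P6}: routing cost 173 + fixed 18 = 191.
Compare {P1, P4, P6}: routing cost 181 + fixed 13 = 194.
Compare {P1, P2, P3, P6}: routing cost 173 + fixed 23 = 196.
All other subsets cost ≥ 191. Minimum total cost: 188.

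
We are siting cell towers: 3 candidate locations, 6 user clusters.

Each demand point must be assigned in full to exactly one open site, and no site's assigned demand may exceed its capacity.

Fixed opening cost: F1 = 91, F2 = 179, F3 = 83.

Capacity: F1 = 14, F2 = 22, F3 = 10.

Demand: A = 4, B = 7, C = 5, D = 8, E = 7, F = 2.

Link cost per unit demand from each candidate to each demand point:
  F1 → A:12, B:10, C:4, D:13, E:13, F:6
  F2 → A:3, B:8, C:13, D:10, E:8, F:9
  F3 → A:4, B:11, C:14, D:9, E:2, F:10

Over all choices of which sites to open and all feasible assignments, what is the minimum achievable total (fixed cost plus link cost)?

Open {F1, F2}; cheapest assignment that respects the capacities:
  F1 (cap 14, load 14): B, C, F — cost 7×10 + 5×4 + 2×6 = 102
  F2 (cap 22, load 19): A, D, E — cost 4×3 + 8×10 + 7×8 = 148
  Shipping 250, fixed 270 → total 520.
  Any other capacity-feasible assignment to {F1, F2} ships for at least 250.
Compare {F1, F2, F3}: its best feasible assignment gives total 547.
Every other set of open sites that can feasibly serve all demand totals ≥ 547 even under its best assignment. Minimum: 520.

520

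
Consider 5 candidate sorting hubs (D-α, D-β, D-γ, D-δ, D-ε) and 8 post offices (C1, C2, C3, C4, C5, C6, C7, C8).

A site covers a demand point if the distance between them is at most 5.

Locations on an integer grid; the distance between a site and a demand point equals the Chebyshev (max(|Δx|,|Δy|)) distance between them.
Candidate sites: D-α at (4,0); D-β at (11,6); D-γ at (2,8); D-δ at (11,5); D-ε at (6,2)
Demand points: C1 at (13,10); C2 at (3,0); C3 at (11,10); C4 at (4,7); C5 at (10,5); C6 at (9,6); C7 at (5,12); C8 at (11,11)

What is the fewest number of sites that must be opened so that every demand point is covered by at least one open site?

Coverage sets (demand points within 5 of each site):
  D-α: {C2}
  D-β: {C1, C3, C5, C6, C8}
  D-γ: {C4, C7}
  D-δ: {C1, C3, C5, C6}
  D-ε: {C2, C4, C5, C6}
No 2 sites suffice: every size-2 union leaves at least one demand point uncovered.
But {D-α, D-β, D-γ} covers everything, so the minimum is 3.

3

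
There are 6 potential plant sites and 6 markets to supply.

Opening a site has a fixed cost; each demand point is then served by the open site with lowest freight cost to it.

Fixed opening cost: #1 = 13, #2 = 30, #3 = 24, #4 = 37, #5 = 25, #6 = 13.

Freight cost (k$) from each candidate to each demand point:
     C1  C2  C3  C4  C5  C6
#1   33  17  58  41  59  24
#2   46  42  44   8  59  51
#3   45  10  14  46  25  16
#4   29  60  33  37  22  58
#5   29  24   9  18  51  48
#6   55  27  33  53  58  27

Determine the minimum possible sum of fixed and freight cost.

156

Open {#3, #5}: assign each demand point to its cheapest open site.
  C1→#5 29, C2→#3 10, C3→#5 9, C4→#5 18, C5→#3 25, C6→#3 16
  freight cost 107, fixed 49 → total 156.
Compare {#1, #3, #5}: freight cost 107 + fixed 62 = 169.
Compare {#3, #5, #6}: freight cost 107 + fixed 62 = 169.
Compare {#2, #3}: freight cost 118 + fixed 54 = 172.
All other subsets cost ≥ 169. Minimum total cost: 156.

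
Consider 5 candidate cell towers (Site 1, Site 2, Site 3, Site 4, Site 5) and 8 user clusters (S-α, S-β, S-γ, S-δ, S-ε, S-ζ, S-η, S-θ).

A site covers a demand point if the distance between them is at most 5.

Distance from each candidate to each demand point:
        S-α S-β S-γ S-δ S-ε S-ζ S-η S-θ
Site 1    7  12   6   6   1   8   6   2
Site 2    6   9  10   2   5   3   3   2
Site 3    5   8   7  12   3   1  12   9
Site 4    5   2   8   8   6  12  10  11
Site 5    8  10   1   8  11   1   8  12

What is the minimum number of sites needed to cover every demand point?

3

Coverage sets (demand points within 5 of each site):
  Site 1: {S-ε, S-θ}
  Site 2: {S-δ, S-ε, S-ζ, S-η, S-θ}
  Site 3: {S-α, S-ε, S-ζ}
  Site 4: {S-α, S-β}
  Site 5: {S-γ, S-ζ}
No 2 sites suffice: every size-2 union leaves at least one demand point uncovered.
But {Site 2, Site 4, Site 5} covers everything, so the minimum is 3.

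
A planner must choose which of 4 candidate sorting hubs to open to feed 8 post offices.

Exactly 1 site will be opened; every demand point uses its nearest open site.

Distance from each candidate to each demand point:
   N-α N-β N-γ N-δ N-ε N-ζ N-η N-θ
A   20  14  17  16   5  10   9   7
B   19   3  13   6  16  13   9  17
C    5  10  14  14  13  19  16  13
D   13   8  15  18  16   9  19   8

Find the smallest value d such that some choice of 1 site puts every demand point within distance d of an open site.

19

Open {B}.
  Farthest demand point is N-α at distance 19 (to B); all others are ≤ 19.
With {C} the worst case is 19.
With {D} the worst case is 19.
No size-1 selection achieves below 19.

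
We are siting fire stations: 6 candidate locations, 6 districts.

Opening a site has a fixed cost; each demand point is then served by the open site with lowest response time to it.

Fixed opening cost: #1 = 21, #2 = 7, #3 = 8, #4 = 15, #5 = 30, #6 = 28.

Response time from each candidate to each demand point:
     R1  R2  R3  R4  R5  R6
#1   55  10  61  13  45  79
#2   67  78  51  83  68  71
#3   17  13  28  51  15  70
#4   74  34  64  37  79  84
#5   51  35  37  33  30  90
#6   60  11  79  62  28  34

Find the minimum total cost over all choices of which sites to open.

Open {#1, #3, #6}: assign each demand point to its cheapest open site.
  R1→#3 17, R2→#1 10, R3→#3 28, R4→#1 13, R5→#3 15, R6→#6 34
  response time 117, fixed 57 → total 174.
Compare {#1, #2, #3, #6}: response time 117 + fixed 64 = 181.
Compare {#1, #3}: response time 153 + fixed 29 = 182.
Compare {#1, #2, #3}: response time 153 + fixed 36 = 189.
All other subsets cost ≥ 181. Minimum total cost: 174.

174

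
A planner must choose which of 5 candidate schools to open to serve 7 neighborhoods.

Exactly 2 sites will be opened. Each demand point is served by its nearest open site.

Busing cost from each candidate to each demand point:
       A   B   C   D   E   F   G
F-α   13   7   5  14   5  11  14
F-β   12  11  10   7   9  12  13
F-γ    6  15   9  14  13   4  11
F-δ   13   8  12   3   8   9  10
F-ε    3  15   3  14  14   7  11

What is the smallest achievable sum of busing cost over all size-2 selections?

42

Open {F-δ, F-ε}.
  A→F-ε 3, B→F-δ 8, C→F-ε 3, D→F-δ 3, E→F-δ 8, F→F-ε 7, G→F-δ 10  ⇒ total 42.
Compare {F-γ, F-δ}: total 48.
Compare {F-α, F-ε}: total 50.
No size-2 selection does better; minimum is 42.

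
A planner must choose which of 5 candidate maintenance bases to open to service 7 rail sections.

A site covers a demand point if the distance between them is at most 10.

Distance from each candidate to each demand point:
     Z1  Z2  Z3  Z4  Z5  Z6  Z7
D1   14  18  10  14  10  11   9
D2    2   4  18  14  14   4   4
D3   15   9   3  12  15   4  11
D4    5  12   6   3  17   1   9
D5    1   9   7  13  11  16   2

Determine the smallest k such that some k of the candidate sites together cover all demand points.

3

Coverage sets (demand points within 10 of each site):
  D1: {Z3, Z5, Z7}
  D2: {Z1, Z2, Z6, Z7}
  D3: {Z2, Z3, Z6}
  D4: {Z1, Z3, Z4, Z6, Z7}
  D5: {Z1, Z2, Z3, Z7}
No 2 sites suffice: every size-2 union leaves at least one demand point uncovered.
But {D1, D2, D4} covers everything, so the minimum is 3.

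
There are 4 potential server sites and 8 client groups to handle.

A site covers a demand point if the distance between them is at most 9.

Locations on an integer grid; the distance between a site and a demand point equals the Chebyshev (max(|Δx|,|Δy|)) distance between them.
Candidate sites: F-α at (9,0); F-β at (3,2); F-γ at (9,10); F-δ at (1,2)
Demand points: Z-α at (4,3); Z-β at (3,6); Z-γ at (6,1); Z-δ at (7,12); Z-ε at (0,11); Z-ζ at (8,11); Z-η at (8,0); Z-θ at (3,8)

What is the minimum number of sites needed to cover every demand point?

Coverage sets (demand points within 9 of each site):
  F-α: {Z-α, Z-β, Z-γ, Z-η, Z-θ}
  F-β: {Z-α, Z-β, Z-γ, Z-ε, Z-ζ, Z-η, Z-θ}
  F-γ: {Z-α, Z-β, Z-γ, Z-δ, Z-ε, Z-ζ, Z-θ}
  F-δ: {Z-α, Z-β, Z-γ, Z-ε, Z-ζ, Z-η, Z-θ}
No single site covers all 8 demand points.
But {F-α, F-γ} covers everything, so the minimum is 2.

2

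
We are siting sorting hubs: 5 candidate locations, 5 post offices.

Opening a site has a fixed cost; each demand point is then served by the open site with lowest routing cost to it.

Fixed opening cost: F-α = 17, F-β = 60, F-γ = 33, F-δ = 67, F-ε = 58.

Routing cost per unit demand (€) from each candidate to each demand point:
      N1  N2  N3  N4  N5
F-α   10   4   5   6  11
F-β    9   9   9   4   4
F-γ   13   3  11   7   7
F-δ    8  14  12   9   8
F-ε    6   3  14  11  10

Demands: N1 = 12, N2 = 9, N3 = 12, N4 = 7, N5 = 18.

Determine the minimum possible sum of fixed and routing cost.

Open {F-α, F-β}: assign each demand point to its cheapest open site.
  N1→F-β 12×9=108, N2→F-α 9×4=36, N3→F-α 12×5=60, N4→F-β 7×4=28, N5→F-β 18×4=72
  routing cost 304, fixed 77 → total 381.
Compare {F-α, F-β, F-ε}: routing cost 259 + fixed 135 = 394.
Compare {F-α, F-β, F-γ}: routing cost 295 + fixed 110 = 405.
Compare {F-α, F-γ}: routing cost 375 + fixed 50 = 425.
All other subsets cost ≥ 394. Minimum total cost: 381.

381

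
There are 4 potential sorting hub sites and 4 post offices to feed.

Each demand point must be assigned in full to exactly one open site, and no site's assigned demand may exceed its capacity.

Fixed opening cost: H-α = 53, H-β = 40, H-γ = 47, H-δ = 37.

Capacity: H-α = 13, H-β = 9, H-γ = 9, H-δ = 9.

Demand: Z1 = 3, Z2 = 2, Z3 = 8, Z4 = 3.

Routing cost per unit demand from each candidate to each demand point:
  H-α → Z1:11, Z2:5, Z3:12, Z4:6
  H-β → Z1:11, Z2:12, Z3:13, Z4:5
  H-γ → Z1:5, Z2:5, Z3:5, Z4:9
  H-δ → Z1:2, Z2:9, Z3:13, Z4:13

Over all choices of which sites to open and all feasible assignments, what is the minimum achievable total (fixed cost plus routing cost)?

187

Open {H-γ, H-δ}; cheapest assignment that respects the capacities:
  H-γ (cap 9, load 8): Z3 — cost 8×5 = 40
  H-δ (cap 9, load 8): Z1, Z2, Z4 — cost 3×2 + 2×9 + 3×13 = 63
  Shipping 103, fixed 84 → total 187.
  Any other capacity-feasible assignment to {H-γ, H-δ} ships for at least 103.
Compare {H-β, H-γ}: its best feasible assignment gives total 199.
Compare {H-α, H-γ}: its best feasible assignment gives total 201.
Every other set of open sites that can feasibly serve all demand totals ≥ 199 even under its best assignment. Minimum: 187.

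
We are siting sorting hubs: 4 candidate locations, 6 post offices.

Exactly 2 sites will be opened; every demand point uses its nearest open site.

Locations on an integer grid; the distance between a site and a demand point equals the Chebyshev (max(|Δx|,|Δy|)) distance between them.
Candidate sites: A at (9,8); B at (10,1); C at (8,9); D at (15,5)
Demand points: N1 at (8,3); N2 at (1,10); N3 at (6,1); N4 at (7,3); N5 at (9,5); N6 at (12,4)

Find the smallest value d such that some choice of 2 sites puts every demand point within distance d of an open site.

7

Open {A, C}.
  Farthest demand point is N2 at distance 7 (to C); all others are ≤ 7.
With {B, C} the worst case is 7.
With {A, B} the worst case is 8.
No size-2 selection achieves below 7.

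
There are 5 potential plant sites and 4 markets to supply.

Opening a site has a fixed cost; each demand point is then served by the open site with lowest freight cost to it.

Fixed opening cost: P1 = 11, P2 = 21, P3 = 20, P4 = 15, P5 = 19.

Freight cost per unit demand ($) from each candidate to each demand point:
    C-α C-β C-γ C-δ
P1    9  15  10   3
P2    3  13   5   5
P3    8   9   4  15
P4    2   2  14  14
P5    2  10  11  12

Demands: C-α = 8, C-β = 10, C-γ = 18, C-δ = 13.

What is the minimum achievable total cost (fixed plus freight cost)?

193

Open {P1, P3, P4}: assign each demand point to its cheapest open site.
  C-α→P4 8×2=16, C-β→P4 10×2=20, C-γ→P3 18×4=72, C-δ→P1 13×3=39
  freight cost 147, fixed 46 → total 193.
Compare {P1, P2, P4}: freight cost 165 + fixed 47 = 212.
Compare {P1, P3, P4, P5}: freight cost 147 + fixed 65 = 212.
Compare {P1, P2, P3, P4}: freight cost 147 + fixed 67 = 214.
All other subsets cost ≥ 212. Minimum total cost: 193.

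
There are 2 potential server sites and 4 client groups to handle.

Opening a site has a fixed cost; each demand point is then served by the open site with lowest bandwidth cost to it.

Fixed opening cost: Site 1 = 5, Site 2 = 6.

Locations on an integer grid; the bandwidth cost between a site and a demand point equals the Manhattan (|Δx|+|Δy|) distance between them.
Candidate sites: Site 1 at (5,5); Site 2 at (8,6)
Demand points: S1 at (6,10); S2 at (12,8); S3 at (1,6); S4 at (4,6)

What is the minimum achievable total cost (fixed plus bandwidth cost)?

28

Open {Site 1}: assign each demand point to its cheapest open site.
  S1→Site 1 6, S2→Site 1 10, S3→Site 1 5, S4→Site 1 2
  bandwidth cost 23, fixed 5 → total 28.
Compare {Site 2}: bandwidth cost 23 + fixed 6 = 29.
Compare {Site 1, Site 2}: bandwidth cost 19 + fixed 11 = 30.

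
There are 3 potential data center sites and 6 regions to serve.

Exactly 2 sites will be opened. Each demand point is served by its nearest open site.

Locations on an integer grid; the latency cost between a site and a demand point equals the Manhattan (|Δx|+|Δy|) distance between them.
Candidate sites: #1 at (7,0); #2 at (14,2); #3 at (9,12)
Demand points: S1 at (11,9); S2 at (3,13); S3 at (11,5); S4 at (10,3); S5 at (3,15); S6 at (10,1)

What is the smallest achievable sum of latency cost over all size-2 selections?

37

Open {#2, #3}.
  S1→#3 5, S2→#3 7, S3→#2 6, S4→#2 5, S5→#3 9, S6→#2 5  ⇒ total 37.
Compare {#1, #3}: total 40.
Compare {#1, #2}: total 61.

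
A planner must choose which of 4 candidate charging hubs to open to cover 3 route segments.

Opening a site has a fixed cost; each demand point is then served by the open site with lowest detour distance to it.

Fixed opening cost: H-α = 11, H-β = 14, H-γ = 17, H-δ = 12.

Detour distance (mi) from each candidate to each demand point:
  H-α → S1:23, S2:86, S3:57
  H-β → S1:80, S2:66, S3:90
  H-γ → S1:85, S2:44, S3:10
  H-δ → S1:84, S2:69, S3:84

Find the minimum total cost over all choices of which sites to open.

105

Open {H-α, H-γ}: assign each demand point to its cheapest open site.
  S1→H-α 23, S2→H-γ 44, S3→H-γ 10
  detour distance 77, fixed 28 → total 105.
Compare {H-α, H-γ, H-δ}: detour distance 77 + fixed 40 = 117.
Compare {H-α, H-β, H-γ}: detour distance 77 + fixed 42 = 119.
Compare {H-α, H-β, H-γ, H-δ}: detour distance 77 + fixed 54 = 131.
All other subsets cost ≥ 117. Minimum total cost: 105.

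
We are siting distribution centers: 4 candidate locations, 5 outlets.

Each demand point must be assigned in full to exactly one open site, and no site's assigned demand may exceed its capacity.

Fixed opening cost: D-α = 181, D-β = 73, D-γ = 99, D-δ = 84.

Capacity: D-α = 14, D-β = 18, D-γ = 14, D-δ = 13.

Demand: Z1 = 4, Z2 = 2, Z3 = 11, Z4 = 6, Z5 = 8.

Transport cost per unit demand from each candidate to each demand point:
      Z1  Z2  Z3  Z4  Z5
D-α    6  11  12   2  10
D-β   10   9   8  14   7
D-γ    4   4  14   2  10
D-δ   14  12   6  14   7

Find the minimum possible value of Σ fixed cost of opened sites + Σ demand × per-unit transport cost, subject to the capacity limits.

410

Open {D-β, D-γ}; cheapest assignment that respects the capacities:
  D-β (cap 18, load 17): Z1, Z2, Z3 — cost 4×10 + 2×9 + 11×8 = 146
  D-γ (cap 14, load 14): Z4, Z5 — cost 6×2 + 8×10 = 92
  Shipping 238, fixed 172 → total 410.
  Any other capacity-feasible assignment to {D-β, D-γ} ships for at least 238.
Compare {D-β, D-γ, D-δ}: its best feasible assignment gives total 414.
Compare {D-β, D-δ}: its best feasible assignment gives total 427.
Every other set of open sites that can feasibly serve all demand totals ≥ 414 even under its best assignment. Minimum: 410.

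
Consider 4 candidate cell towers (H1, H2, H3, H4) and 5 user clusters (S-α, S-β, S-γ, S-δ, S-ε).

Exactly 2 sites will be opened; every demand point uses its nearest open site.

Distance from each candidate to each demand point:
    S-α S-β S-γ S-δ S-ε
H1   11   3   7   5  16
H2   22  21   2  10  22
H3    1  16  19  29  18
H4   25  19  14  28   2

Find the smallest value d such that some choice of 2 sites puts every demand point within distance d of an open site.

11

Open {H1, H4}.
  Farthest demand point is S-α at distance 11 (to H1); all others are ≤ 11.
With {H1, H2} the worst case is 16.
With {H1, H3} the worst case is 16.
No size-2 selection achieves below 11.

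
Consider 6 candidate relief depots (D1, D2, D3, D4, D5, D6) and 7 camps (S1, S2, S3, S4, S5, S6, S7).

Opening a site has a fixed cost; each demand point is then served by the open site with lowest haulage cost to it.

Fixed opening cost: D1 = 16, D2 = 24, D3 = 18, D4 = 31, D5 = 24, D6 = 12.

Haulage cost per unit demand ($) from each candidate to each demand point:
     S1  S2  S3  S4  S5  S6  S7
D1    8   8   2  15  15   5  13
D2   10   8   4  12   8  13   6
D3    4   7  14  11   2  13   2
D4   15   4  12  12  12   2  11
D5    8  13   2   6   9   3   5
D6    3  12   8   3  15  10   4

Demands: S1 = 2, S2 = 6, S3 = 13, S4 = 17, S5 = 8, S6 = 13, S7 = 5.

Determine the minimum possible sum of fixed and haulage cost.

236

Open {D1, D3, D4, D6}: assign each demand point to its cheapest open site.
  S1→D6 2×3=6, S2→D4 6×4=24, S3→D1 13×2=26, S4→D6 17×3=51, S5→D3 8×2=16, S6→D4 13×2=26, S7→D3 5×2=10
  haulage cost 159, fixed 77 → total 236.
Compare {D3, D5, D6}: haulage cost 190 + fixed 54 = 244.
Compare {D3, D4, D5, D6}: haulage cost 159 + fixed 85 = 244.
Compare {D1, D3, D5, D6}: haulage cost 190 + fixed 70 = 260.
All other subsets cost ≥ 244. Minimum total cost: 236.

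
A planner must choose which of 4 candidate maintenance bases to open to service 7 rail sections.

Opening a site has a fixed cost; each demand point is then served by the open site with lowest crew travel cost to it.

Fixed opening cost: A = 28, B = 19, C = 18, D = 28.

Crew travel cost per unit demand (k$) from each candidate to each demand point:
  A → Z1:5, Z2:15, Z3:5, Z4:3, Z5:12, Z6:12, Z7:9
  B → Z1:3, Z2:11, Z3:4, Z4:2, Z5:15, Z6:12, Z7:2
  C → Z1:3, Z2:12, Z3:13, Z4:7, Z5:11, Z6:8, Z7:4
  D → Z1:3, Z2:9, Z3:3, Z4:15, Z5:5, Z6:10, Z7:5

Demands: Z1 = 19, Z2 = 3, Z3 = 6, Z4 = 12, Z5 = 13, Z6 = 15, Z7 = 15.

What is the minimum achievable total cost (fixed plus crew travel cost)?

406

Open {B, C, D}: assign each demand point to its cheapest open site.
  Z1→B 19×3=57, Z2→D 3×9=27, Z3→D 6×3=18, Z4→B 12×2=24, Z5→D 13×5=65, Z6→C 15×8=120, Z7→B 15×2=30
  crew travel cost 341, fixed 65 → total 406.
Compare {B, D}: crew travel cost 371 + fixed 47 = 418.
Compare {A, B, C, D}: crew travel cost 341 + fixed 93 = 434.
Compare {A, B, D}: crew travel cost 371 + fixed 75 = 446.
All other subsets cost ≥ 418. Minimum total cost: 406.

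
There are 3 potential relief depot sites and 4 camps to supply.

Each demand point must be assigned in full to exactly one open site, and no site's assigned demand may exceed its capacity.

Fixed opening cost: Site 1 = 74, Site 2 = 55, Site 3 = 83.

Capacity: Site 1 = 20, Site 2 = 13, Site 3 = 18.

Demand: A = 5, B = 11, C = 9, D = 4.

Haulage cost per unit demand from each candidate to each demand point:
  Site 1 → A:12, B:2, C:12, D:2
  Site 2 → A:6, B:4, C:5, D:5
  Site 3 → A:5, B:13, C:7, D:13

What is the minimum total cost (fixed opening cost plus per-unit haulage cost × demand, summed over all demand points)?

Open {Site 1, Site 2}; cheapest assignment that respects the capacities:
  Site 1 (cap 20, load 20): A, B, D — cost 5×12 + 11×2 + 4×2 = 90
  Site 2 (cap 13, load 9): C — cost 9×5 = 45
  Shipping 135, fixed 129 → total 264.
  Any other capacity-feasible assignment to {Site 1, Site 2} ships for at least 135.
Compare {Site 1, Site 3}: its best feasible assignment gives total 275.
Compare {Site 1, Site 2, Site 3}: its best feasible assignment gives total 312.
Every other set of open sites that can feasibly serve all demand totals ≥ 275 even under its best assignment. Minimum: 264.

264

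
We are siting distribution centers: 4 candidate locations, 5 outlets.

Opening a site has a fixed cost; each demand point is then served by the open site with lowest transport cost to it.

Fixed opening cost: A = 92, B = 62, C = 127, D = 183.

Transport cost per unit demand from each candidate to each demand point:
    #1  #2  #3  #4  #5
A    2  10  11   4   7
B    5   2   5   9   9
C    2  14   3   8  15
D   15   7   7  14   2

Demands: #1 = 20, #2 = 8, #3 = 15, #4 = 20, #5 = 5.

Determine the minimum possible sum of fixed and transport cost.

Open {A, B}: assign each demand point to its cheapest open site.
  #1→A 20×2=40, #2→B 8×2=16, #3→B 15×5=75, #4→A 20×4=80, #5→A 5×7=35
  transport cost 246, fixed 154 → total 400.
Compare {B}: transport cost 416 + fixed 62 = 478.
Compare {A}: transport cost 400 + fixed 92 = 492.
Compare {B, C}: transport cost 306 + fixed 189 = 495.
All other subsets cost ≥ 478. Minimum total cost: 400.

400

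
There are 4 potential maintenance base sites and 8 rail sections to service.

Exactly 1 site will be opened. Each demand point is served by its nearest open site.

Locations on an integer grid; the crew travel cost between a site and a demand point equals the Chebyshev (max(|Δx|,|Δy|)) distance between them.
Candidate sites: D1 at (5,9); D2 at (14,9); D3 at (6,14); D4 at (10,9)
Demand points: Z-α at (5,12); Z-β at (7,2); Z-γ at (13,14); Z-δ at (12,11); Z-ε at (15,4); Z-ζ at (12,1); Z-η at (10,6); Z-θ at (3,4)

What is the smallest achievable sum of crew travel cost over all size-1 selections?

Open {D4}.
  Z-α→D4 5, Z-β→D4 7, Z-γ→D4 5, Z-δ→D4 2, Z-ε→D4 5, Z-ζ→D4 8, Z-η→D4 3, Z-θ→D4 7  ⇒ total 42.
Compare {D2}: total 51.
Compare {D1}: total 53.
No size-1 selection does better; minimum is 42.

42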